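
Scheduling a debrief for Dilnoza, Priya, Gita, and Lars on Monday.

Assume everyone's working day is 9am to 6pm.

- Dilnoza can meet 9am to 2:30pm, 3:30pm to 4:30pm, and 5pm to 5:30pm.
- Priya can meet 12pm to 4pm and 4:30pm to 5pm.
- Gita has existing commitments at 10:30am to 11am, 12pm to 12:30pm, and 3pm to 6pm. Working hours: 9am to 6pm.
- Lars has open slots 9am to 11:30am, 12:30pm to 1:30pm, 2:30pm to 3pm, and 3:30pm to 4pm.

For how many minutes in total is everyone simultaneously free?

60 minutes

Gita free within 09:00–18:00: 09:00–10:30, 11:00–12:00, 12:30–15:00.
Dilnoza ∩ Priya: 12:00–14:30, 15:30–16:00.
Dilnoza ∩ Priya ∩ Gita: 12:30–14:30.
Dilnoza ∩ Priya ∩ Gita ∩ Lars: 12:30–13:30.
Total common minutes: 60.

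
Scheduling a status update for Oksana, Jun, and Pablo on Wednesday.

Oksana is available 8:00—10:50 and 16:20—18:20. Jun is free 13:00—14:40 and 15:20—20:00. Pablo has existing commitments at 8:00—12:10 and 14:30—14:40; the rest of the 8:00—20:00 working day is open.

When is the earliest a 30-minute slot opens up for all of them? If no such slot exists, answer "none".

Pablo free within 08:00–20:00: 12:10–14:30, 14:40–20:00.
Oksana ∩ Jun: 16:20–18:20.
Oksana ∩ Jun ∩ Pablo: 16:20–18:20.
Windows ≥ 30 min: 16:20–18:20.
Earliest such window starts at 16:20.

16:20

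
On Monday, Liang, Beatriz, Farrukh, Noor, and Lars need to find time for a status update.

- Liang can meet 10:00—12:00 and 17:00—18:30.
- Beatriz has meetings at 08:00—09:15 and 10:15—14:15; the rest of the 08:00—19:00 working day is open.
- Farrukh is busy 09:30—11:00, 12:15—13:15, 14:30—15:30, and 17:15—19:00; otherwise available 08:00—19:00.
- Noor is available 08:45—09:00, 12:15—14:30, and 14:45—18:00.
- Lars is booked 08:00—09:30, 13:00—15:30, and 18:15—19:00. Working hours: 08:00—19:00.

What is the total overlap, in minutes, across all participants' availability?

Beatriz free within 08:00–19:00: 09:15–10:15, 14:15–19:00.
Farrukh free within 08:00–19:00: 08:00–09:30, 11:00–12:15, 13:15–14:30, 15:30–17:15.
Lars free within 08:00–19:00: 09:30–13:00, 15:30–18:15.
Liang ∩ Beatriz: 10:00–10:15, 17:00–18:30.
Liang ∩ Beatriz ∩ Farrukh: 17:00–17:15.
Liang ∩ Beatriz ∩ Farrukh ∩ Noor: 17:00–17:15.
Liang ∩ Beatriz ∩ Farrukh ∩ Noor ∩ Lars: 17:00–17:15.
Total common minutes: 15.

15 minutes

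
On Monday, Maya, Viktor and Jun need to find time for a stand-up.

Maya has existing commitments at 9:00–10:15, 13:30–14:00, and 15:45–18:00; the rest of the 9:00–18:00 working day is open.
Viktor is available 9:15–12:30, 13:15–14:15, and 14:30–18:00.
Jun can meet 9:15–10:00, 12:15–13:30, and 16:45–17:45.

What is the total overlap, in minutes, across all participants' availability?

Maya free within 09:00–18:00: 10:15–13:30, 14:00–15:45.
Maya ∩ Viktor: 10:15–12:30, 13:15–13:30, 14:00–14:15, 14:30–15:45.
Maya ∩ Viktor ∩ Jun: 12:15–12:30, 13:15–13:30.
Total common minutes: 15 + 15 = 30.

30 minutes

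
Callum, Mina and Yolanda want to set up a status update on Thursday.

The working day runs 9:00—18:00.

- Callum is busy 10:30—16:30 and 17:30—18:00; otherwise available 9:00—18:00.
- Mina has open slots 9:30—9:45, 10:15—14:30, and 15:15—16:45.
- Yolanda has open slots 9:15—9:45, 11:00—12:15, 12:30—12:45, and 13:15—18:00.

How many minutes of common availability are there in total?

Callum free within 09:00–18:00: 09:00–10:30, 16:30–17:30.
Callum ∩ Mina: 09:30–09:45, 10:15–10:30, 16:30–16:45.
Callum ∩ Mina ∩ Yolanda: 09:30–09:45, 16:30–16:45.
Total common minutes: 15 + 15 = 30.

30 minutes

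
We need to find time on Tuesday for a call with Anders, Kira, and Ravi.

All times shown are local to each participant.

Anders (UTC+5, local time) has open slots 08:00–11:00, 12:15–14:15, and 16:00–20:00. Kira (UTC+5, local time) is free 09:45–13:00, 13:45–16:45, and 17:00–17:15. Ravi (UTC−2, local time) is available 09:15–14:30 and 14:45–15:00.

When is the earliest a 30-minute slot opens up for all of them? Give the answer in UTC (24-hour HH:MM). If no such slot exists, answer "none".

11:15

Anders → UTC: 03:00–06:00, 07:15–09:15, 11:00–15:00.
Kira → UTC: 04:45–08:00, 08:45–11:45, 12:00–12:15.
Ravi → UTC: 11:15–16:30, 16:45–17:00.
Anders ∩ Kira: 04:45–06:00, 07:15–08:00, 08:45–09:15, 11:00–11:45, 12:00–12:15.
Anders ∩ Kira ∩ Ravi: 11:15–11:45, 12:00–12:15.
Windows ≥ 30 min: 11:15–11:45.
Earliest such window starts at 11:15.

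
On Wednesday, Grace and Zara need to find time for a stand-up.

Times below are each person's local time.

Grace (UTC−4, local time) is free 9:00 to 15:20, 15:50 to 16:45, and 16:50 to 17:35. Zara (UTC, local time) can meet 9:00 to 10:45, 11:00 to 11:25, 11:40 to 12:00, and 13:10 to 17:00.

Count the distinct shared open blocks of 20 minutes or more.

Grace → UTC: 13:00–19:20, 19:50–20:45, 20:50–21:35.
Zara → UTC: 09:00–10:45, 11:00–11:25, 11:40–12:00, 13:10–17:00.
Grace ∩ Zara: 13:10–17:00.
Windows ≥ 20 min: 13:10–17:00.
That's 1 window.

1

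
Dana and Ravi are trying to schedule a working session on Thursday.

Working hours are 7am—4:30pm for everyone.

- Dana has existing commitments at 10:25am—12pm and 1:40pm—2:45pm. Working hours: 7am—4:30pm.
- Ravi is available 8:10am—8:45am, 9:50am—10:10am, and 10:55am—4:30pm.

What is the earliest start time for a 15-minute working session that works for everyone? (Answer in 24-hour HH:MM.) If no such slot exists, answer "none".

Dana free within 07:00–16:30: 07:00–10:25, 12:00–13:40, 14:45–16:30.
Dana ∩ Ravi: 08:10–08:45, 09:50–10:10, 12:00–13:40, 14:45–16:30.
Windows ≥ 15 min: 08:10–08:45, 09:50–10:10, 12:00–13:40, 14:45–16:30.
Earliest such window starts at 08:10.

08:10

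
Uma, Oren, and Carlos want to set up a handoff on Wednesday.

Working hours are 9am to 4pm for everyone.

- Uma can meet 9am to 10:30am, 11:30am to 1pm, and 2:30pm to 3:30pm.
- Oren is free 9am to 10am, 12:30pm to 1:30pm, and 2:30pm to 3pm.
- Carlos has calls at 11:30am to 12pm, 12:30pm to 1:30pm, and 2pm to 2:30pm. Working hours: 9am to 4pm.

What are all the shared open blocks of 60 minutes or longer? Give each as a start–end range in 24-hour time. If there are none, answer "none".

Carlos free within 09:00–16:00: 09:00–11:30, 12:00–12:30, 13:30–14:00, 14:30–16:00.
Uma ∩ Oren: 09:00–10:00, 12:30–13:00, 14:30–15:00.
Uma ∩ Oren ∩ Carlos: 09:00–10:00, 14:30–15:00.
Windows ≥ 60 min: 09:00–10:00.

09:00–10:00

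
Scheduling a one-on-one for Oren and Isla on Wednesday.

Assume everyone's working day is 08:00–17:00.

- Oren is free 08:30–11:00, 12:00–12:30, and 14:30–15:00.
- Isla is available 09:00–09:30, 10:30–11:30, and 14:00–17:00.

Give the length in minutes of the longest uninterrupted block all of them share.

30 minutes

Oren ∩ Isla: 09:00–09:30, 10:30–11:00, 14:30–15:00.
Common window lengths: 30, 30, 30 min; longest is 30.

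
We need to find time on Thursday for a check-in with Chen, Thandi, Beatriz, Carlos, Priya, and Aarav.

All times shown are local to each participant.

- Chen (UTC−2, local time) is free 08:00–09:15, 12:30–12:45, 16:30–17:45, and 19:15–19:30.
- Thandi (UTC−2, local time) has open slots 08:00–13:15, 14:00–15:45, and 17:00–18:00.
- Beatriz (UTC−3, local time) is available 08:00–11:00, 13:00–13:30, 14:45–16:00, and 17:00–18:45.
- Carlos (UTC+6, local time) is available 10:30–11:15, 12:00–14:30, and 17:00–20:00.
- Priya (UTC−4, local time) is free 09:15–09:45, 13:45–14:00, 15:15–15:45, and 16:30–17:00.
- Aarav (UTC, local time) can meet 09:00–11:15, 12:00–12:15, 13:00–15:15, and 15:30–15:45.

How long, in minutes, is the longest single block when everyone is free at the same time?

0 minutes

Chen → UTC: 10:00–11:15, 14:30–14:45, 18:30–19:45, 21:15–21:30.
Thandi → UTC: 10:00–15:15, 16:00–17:45, 19:00–20:00.
Beatriz → UTC: 11:00–14:00, 16:00–16:30, 17:45–19:00, 20:00–21:45.
Carlos → UTC: 04:30–05:15, 06:00–08:30, 11:00–14:00.
Priya → UTC: 13:15–13:45, 17:45–18:00, 19:15–19:45, 20:30–21:00.
Aarav → UTC: 09:00–11:15, 12:00–12:15, 13:00–15:15, 15:30–15:45.
Chen ∩ Thandi: 10:00–11:15, 14:30–14:45, 19:00–19:45.
Chen ∩ Thandi ∩ Beatriz: 11:00–11:15.
Chen ∩ Thandi ∩ Beatriz ∩ Carlos: 11:00–11:15.
Chen ∩ Thandi ∩ Beatriz ∩ Carlos ∩ Priya: (none).
Chen ∩ Thandi ∩ Beatriz ∩ Carlos ∩ Priya ∩ Aarav: (none).
No common window.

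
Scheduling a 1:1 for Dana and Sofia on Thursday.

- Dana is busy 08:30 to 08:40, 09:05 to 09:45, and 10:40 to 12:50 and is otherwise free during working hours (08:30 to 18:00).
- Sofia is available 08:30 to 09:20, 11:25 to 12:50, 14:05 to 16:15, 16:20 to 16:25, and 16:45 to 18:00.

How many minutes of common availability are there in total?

Dana free within 08:30–18:00: 08:40–09:05, 09:45–10:40, 12:50–18:00.
Dana ∩ Sofia: 08:40–09:05, 14:05–16:15, 16:20–16:25, 16:45–18:00.
Total common minutes: 25 + 130 + 5 + 75 = 235.

235 minutes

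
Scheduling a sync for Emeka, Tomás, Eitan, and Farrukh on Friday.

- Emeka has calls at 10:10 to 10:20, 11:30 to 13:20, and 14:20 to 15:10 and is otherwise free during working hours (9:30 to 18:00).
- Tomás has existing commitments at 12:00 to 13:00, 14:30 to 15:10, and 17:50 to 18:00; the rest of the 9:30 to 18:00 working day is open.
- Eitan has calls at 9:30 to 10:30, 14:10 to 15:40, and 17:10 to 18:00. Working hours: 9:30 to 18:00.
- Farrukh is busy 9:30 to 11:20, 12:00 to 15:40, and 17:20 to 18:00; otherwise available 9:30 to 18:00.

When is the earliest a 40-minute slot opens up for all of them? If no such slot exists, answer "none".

15:40

Emeka free within 09:30–18:00: 09:30–10:10, 10:20–11:30, 13:20–14:20, 15:10–18:00.
Tomás free within 09:30–18:00: 09:30–12:00, 13:00–14:30, 15:10–17:50.
Eitan free within 09:30–18:00: 10:30–14:10, 15:40–17:10.
Farrukh free within 09:30–18:00: 11:20–12:00, 15:40–17:20.
Emeka ∩ Tomás: 09:30–10:10, 10:20–11:30, 13:20–14:20, 15:10–17:50.
Emeka ∩ Tomás ∩ Eitan: 10:30–11:30, 13:20–14:10, 15:40–17:10.
Emeka ∩ Tomás ∩ Eitan ∩ Farrukh: 11:20–11:30, 15:40–17:10.
Windows ≥ 40 min: 15:40–17:10.
Earliest such window starts at 15:40.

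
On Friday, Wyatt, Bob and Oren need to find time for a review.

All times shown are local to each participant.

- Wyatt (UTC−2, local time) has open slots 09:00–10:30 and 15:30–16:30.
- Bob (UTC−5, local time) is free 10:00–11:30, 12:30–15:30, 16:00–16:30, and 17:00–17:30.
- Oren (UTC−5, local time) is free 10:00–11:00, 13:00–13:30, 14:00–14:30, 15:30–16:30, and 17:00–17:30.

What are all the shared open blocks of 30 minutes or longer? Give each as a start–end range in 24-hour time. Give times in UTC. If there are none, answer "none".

18:00–18:30

Wyatt → UTC: 11:00–12:30, 17:30–18:30.
Bob → UTC: 15:00–16:30, 17:30–20:30, 21:00–21:30, 22:00–22:30.
Oren → UTC: 15:00–16:00, 18:00–18:30, 19:00–19:30, 20:30–21:30, 22:00–22:30.
Wyatt ∩ Bob: 17:30–18:30.
Wyatt ∩ Bob ∩ Oren: 18:00–18:30.
Windows ≥ 30 min: 18:00–18:30.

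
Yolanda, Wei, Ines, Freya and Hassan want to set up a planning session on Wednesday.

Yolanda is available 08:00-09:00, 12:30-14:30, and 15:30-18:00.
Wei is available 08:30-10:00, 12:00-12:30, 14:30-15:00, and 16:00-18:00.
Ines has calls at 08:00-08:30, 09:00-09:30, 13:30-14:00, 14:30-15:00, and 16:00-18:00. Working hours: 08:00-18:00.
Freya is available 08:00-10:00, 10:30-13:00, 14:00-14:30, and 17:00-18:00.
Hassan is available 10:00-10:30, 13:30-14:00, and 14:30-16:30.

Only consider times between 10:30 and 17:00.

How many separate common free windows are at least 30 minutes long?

Ines free within 08:00–18:00: 08:30–09:00, 09:30–13:30, 14:00–14:30, 15:00–16:00.
Yolanda ∩ Wei: 08:30–09:00, 16:00–18:00.
Yolanda ∩ Wei ∩ Ines: 08:30–09:00.
Yolanda ∩ Wei ∩ Ines ∩ Freya: 08:30–09:00.
Yolanda ∩ Wei ∩ Ines ∩ Freya ∩ Hassan: (none).
Restricted to 10:30–17:00: (none).
Windows ≥ 30 min: (none).
That's 0 windows.

0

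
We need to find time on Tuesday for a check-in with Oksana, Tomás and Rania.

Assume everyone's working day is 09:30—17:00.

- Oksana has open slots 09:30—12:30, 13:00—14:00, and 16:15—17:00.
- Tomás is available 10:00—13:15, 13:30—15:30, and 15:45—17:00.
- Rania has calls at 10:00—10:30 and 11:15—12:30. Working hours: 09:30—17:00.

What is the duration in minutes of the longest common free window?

45 minutes

Rania free within 09:30–17:00: 09:30–10:00, 10:30–11:15, 12:30–17:00.
Oksana ∩ Tomás: 10:00–12:30, 13:00–13:15, 13:30–14:00, 16:15–17:00.
Oksana ∩ Tomás ∩ Rania: 10:30–11:15, 13:00–13:15, 13:30–14:00, 16:15–17:00.
Common window lengths: 45, 15, 30, 45 min; longest is 45.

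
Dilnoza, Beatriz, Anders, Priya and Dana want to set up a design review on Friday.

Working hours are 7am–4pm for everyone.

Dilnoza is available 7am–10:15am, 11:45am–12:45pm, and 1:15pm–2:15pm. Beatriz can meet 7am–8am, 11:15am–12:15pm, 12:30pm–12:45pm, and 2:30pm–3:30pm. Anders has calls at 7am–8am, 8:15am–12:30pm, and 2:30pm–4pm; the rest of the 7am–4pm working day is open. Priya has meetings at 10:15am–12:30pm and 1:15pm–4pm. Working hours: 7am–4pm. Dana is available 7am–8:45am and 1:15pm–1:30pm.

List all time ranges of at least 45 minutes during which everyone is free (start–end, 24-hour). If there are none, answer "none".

none

Anders free within 07:00–16:00: 08:00–08:15, 12:30–14:30.
Priya free within 07:00–16:00: 07:00–10:15, 12:30–13:15.
Dilnoza ∩ Beatriz: 07:00–08:00, 11:45–12:15, 12:30–12:45.
Dilnoza ∩ Beatriz ∩ Anders: 12:30–12:45.
Dilnoza ∩ Beatriz ∩ Anders ∩ Priya: 12:30–12:45.
Dilnoza ∩ Beatriz ∩ Anders ∩ Priya ∩ Dana: (none).
Windows ≥ 45 min: (none).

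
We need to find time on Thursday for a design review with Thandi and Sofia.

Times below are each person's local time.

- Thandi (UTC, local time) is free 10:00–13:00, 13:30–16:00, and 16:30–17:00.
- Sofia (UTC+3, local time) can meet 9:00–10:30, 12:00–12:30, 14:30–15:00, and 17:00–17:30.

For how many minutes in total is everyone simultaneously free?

Thandi → UTC: 10:00–13:00, 13:30–16:00, 16:30–17:00.
Sofia → UTC: 06:00–07:30, 09:00–09:30, 11:30–12:00, 14:00–14:30.
Thandi ∩ Sofia: 11:30–12:00, 14:00–14:30.
Total common minutes: 30 + 30 = 60.

60 minutes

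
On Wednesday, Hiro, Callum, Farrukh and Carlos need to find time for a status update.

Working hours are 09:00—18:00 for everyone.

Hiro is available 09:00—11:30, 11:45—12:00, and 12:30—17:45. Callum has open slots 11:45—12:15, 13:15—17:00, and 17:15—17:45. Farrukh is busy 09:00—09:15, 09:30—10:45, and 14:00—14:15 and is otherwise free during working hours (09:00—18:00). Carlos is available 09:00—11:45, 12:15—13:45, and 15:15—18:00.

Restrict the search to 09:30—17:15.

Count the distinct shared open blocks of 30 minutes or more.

2

Farrukh free within 09:00–18:00: 09:15–09:30, 10:45–14:00, 14:15–18:00.
Hiro ∩ Callum: 11:45–12:00, 13:15–17:00, 17:15–17:45.
Hiro ∩ Callum ∩ Farrukh: 11:45–12:00, 13:15–14:00, 14:15–17:00, 17:15–17:45.
Hiro ∩ Callum ∩ Farrukh ∩ Carlos: 13:15–13:45, 15:15–17:00, 17:15–17:45.
Restricted to 09:30–17:15: 13:15–13:45, 15:15–17:00.
Windows ≥ 30 min: 13:15–13:45, 15:15–17:00.
That's 2 windows.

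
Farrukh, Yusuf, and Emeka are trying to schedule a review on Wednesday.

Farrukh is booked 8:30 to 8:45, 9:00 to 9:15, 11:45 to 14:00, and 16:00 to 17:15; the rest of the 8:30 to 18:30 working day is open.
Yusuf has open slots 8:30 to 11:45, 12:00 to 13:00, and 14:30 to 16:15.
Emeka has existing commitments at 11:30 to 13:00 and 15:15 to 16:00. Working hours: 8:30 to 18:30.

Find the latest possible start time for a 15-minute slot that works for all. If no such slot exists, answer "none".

15:00

Farrukh free within 08:30–18:30: 08:45–09:00, 09:15–11:45, 14:00–16:00, 17:15–18:30.
Emeka free within 08:30–18:30: 08:30–11:30, 13:00–15:15, 16:00–18:30.
Farrukh ∩ Yusuf: 08:45–09:00, 09:15–11:45, 14:30–16:00.
Farrukh ∩ Yusuf ∩ Emeka: 08:45–09:00, 09:15–11:30, 14:30–15:15.
Windows ≥ 15 min: 08:45–09:00, 09:15–11:30, 14:30–15:15.
Latest start in the last window 14:30–15:15 is 15:15 − 15 min = 15:00.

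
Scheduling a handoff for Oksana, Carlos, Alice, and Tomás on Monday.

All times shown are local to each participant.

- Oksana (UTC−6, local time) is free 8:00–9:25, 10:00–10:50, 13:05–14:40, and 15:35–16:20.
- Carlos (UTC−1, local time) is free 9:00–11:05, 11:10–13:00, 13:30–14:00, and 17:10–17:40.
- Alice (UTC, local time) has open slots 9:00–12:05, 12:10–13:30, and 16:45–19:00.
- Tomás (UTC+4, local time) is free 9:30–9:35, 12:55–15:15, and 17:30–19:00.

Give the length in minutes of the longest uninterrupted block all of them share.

0 minutes

Oksana → UTC: 14:00–15:25, 16:00–16:50, 19:05–20:40, 21:35–22:20.
Carlos → UTC: 10:00–12:05, 12:10–14:00, 14:30–15:00, 18:10–18:40.
Alice → UTC: 09:00–12:05, 12:10–13:30, 16:45–19:00.
Tomás → UTC: 05:30–05:35, 08:55–11:15, 13:30–15:00.
Oksana ∩ Carlos: 14:30–15:00.
Oksana ∩ Carlos ∩ Alice: (none).
Oksana ∩ Carlos ∩ Alice ∩ Tomás: (none).
No common window.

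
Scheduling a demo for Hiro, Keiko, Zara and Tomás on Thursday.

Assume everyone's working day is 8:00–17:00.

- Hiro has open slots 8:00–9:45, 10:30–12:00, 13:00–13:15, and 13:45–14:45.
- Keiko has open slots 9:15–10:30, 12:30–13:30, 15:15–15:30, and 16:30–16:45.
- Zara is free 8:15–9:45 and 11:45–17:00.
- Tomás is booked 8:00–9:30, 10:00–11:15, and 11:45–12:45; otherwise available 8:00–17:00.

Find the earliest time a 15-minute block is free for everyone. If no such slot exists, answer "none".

09:30

Tomás free within 08:00–17:00: 09:30–10:00, 11:15–11:45, 12:45–17:00.
Hiro ∩ Keiko: 09:15–09:45, 13:00–13:15.
Hiro ∩ Keiko ∩ Zara: 09:15–09:45, 13:00–13:15.
Hiro ∩ Keiko ∩ Zara ∩ Tomás: 09:30–09:45, 13:00–13:15.
Windows ≥ 15 min: 09:30–09:45, 13:00–13:15.
Earliest such window starts at 09:30.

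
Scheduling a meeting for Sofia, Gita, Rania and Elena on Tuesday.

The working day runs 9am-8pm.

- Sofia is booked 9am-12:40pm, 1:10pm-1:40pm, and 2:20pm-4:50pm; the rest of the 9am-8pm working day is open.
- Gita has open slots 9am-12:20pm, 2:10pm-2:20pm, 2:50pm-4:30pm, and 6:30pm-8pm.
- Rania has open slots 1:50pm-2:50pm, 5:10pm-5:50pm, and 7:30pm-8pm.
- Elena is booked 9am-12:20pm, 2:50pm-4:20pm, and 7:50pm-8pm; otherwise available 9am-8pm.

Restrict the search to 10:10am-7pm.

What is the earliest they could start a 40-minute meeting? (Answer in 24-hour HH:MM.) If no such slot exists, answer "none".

none

Sofia free within 09:00–20:00: 12:40–13:10, 13:40–14:20, 16:50–20:00.
Elena free within 09:00–20:00: 12:20–14:50, 16:20–19:50.
Sofia ∩ Gita: 14:10–14:20, 18:30–20:00.
Sofia ∩ Gita ∩ Rania: 14:10–14:20, 19:30–20:00.
Sofia ∩ Gita ∩ Rania ∩ Elena: 14:10–14:20, 19:30–19:50.
Restricted to 10:10–19:00: 14:10–14:20.
Windows ≥ 40 min: (none).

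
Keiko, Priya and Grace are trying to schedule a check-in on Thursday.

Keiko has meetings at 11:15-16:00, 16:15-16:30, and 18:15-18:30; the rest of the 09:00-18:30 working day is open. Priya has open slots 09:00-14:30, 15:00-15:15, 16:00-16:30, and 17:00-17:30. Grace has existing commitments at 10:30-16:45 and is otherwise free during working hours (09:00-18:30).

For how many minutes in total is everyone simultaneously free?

Keiko free within 09:00–18:30: 09:00–11:15, 16:00–16:15, 16:30–18:15.
Grace free within 09:00–18:30: 09:00–10:30, 16:45–18:30.
Keiko ∩ Priya: 09:00–11:15, 16:00–16:15, 17:00–17:30.
Keiko ∩ Priya ∩ Grace: 09:00–10:30, 17:00–17:30.
Total common minutes: 90 + 30 = 120.

120 minutes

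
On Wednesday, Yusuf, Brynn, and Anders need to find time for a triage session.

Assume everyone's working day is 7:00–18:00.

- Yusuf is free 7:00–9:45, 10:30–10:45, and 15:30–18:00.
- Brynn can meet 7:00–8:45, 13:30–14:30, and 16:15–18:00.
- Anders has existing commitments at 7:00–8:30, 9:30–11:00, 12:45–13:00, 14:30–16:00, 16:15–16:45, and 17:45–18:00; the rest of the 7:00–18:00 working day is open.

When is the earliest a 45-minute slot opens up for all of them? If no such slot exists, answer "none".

16:45

Anders free within 07:00–18:00: 08:30–09:30, 11:00–12:45, 13:00–14:30, 16:00–16:15, 16:45–17:45.
Yusuf ∩ Brynn: 07:00–08:45, 16:15–18:00.
Yusuf ∩ Brynn ∩ Anders: 08:30–08:45, 16:45–17:45.
Windows ≥ 45 min: 16:45–17:45.
Earliest such window starts at 16:45.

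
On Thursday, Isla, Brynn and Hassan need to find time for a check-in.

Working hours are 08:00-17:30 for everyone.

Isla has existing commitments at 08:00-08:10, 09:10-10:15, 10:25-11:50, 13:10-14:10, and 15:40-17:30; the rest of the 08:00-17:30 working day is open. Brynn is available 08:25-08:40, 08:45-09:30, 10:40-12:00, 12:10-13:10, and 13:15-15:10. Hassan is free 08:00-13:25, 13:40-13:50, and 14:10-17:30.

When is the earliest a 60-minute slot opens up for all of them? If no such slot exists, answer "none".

Isla free within 08:00–17:30: 08:10–09:10, 10:15–10:25, 11:50–13:10, 14:10–15:40.
Isla ∩ Brynn: 08:25–08:40, 08:45–09:10, 11:50–12:00, 12:10–13:10, 14:10–15:10.
Isla ∩ Brynn ∩ Hassan: 08:25–08:40, 08:45–09:10, 11:50–12:00, 12:10–13:10, 14:10–15:10.
Windows ≥ 60 min: 12:10–13:10, 14:10–15:10.
Earliest such window starts at 12:10.

12:10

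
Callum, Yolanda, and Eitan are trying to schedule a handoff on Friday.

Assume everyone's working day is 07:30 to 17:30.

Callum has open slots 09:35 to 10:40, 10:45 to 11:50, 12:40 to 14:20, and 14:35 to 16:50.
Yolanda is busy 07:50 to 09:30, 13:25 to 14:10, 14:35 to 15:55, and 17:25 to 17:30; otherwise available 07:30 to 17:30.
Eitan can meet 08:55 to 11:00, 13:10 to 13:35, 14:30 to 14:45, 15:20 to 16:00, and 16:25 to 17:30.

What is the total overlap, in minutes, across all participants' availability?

125 minutes

Yolanda free within 07:30–17:30: 07:30–07:50, 09:30–13:25, 14:10–14:35, 15:55–17:25.
Callum ∩ Yolanda: 09:35–10:40, 10:45–11:50, 12:40–13:25, 14:10–14:20, 15:55–16:50.
Callum ∩ Yolanda ∩ Eitan: 09:35–10:40, 10:45–11:00, 13:10–13:25, 15:55–16:00, 16:25–16:50.
Total common minutes: 65 + 15 + 15 + 5 + 25 = 125.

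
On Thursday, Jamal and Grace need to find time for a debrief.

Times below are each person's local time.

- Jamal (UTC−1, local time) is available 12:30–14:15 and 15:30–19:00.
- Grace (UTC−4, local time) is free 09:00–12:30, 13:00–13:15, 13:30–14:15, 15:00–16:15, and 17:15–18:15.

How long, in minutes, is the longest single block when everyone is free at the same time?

105 minutes

Jamal → UTC: 13:30–15:15, 16:30–20:00.
Grace → UTC: 13:00–16:30, 17:00–17:15, 17:30–18:15, 19:00–20:15, 21:15–22:15.
Jamal ∩ Grace: 13:30–15:15, 17:00–17:15, 17:30–18:15, 19:00–20:00.
Common window lengths: 105, 15, 45, 60 min; longest is 105.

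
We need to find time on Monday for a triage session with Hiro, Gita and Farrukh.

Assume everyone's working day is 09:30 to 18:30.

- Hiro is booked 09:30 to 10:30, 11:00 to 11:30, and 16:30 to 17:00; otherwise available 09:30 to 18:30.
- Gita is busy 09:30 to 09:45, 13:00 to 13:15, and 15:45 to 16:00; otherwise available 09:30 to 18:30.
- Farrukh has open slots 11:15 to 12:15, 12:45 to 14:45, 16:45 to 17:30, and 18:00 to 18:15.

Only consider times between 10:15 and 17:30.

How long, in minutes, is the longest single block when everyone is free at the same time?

Hiro free within 09:30–18:30: 10:30–11:00, 11:30–16:30, 17:00–18:30.
Gita free within 09:30–18:30: 09:45–13:00, 13:15–15:45, 16:00–18:30.
Hiro ∩ Gita: 10:30–11:00, 11:30–13:00, 13:15–15:45, 16:00–16:30, 17:00–18:30.
Hiro ∩ Gita ∩ Farrukh: 11:30–12:15, 12:45–13:00, 13:15–14:45, 17:00–17:30, 18:00–18:15.
Restricted to 10:15–17:30: 11:30–12:15, 12:45–13:00, 13:15–14:45, 17:00–17:30.
Common window lengths: 45, 15, 90, 30 min; longest is 90.

90 minutes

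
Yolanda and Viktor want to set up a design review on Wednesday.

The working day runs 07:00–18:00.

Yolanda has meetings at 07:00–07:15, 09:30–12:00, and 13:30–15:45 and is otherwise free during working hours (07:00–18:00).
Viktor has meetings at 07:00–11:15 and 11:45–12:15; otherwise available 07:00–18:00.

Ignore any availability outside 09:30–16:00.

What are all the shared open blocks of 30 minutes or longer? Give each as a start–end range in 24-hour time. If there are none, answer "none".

12:15–13:30

Yolanda free within 07:00–18:00: 07:15–09:30, 12:00–13:30, 15:45–18:00.
Viktor free within 07:00–18:00: 11:15–11:45, 12:15–18:00.
Yolanda ∩ Viktor: 12:15–13:30, 15:45–18:00.
Restricted to 09:30–16:00: 12:15–13:30, 15:45–16:00.
Windows ≥ 30 min: 12:15–13:30.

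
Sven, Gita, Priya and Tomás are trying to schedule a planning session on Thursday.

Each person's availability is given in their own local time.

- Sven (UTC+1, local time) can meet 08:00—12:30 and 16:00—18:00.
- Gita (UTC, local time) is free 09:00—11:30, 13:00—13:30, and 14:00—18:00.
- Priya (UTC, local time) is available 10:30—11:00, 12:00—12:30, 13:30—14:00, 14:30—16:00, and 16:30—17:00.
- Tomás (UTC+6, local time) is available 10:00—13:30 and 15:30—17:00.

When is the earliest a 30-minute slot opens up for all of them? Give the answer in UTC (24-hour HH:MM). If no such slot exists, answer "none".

Sven → UTC: 07:00–11:30, 15:00–17:00.
Gita → UTC: 09:00–11:30, 13:00–13:30, 14:00–18:00.
Priya → UTC: 10:30–11:00, 12:00–12:30, 13:30–14:00, 14:30–16:00, 16:30–17:00.
Tomás → UTC: 04:00–07:30, 09:30–11:00.
Sven ∩ Gita: 09:00–11:30, 15:00–17:00.
Sven ∩ Gita ∩ Priya: 10:30–11:00, 15:00–16:00, 16:30–17:00.
Sven ∩ Gita ∩ Priya ∩ Tomás: 10:30–11:00.
Windows ≥ 30 min: 10:30–11:00.
Earliest such window starts at 10:30.

10:30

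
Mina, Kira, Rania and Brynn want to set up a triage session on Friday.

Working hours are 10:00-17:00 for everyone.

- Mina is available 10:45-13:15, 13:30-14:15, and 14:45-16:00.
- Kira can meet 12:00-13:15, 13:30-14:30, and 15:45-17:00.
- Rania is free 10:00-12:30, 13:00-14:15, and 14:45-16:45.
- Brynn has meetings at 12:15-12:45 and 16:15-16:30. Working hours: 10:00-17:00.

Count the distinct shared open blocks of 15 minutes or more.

Brynn free within 10:00–17:00: 10:00–12:15, 12:45–16:15, 16:30–17:00.
Mina ∩ Kira: 12:00–13:15, 13:30–14:15, 15:45–16:00.
Mina ∩ Kira ∩ Rania: 12:00–12:30, 13:00–13:15, 13:30–14:15, 15:45–16:00.
Mina ∩ Kira ∩ Rania ∩ Brynn: 12:00–12:15, 13:00–13:15, 13:30–14:15, 15:45–16:00.
Windows ≥ 15 min: 12:00–12:15, 13:00–13:15, 13:30–14:15, 15:45–16:00.
That's 4 windows.

4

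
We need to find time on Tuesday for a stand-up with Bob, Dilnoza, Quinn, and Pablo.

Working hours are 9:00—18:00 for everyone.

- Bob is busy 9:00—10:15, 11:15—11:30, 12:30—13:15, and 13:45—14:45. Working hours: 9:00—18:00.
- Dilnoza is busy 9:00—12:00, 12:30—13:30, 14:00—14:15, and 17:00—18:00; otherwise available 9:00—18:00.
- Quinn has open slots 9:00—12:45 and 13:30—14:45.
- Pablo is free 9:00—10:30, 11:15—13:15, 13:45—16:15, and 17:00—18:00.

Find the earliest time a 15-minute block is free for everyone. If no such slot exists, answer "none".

12:00

Bob free within 09:00–18:00: 10:15–11:15, 11:30–12:30, 13:15–13:45, 14:45–18:00.
Dilnoza free within 09:00–18:00: 12:00–12:30, 13:30–14:00, 14:15–17:00.
Bob ∩ Dilnoza: 12:00–12:30, 13:30–13:45, 14:45–17:00.
Bob ∩ Dilnoza ∩ Quinn: 12:00–12:30, 13:30–13:45.
Bob ∩ Dilnoza ∩ Quinn ∩ Pablo: 12:00–12:30.
Windows ≥ 15 min: 12:00–12:30.
Earliest such window starts at 12:00.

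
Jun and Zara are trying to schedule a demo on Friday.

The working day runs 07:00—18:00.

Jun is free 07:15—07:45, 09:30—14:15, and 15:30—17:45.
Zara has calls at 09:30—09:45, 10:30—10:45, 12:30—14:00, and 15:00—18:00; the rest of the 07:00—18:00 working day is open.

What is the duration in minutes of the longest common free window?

105 minutes

Zara free within 07:00–18:00: 07:00–09:30, 09:45–10:30, 10:45–12:30, 14:00–15:00.
Jun ∩ Zara: 07:15–07:45, 09:45–10:30, 10:45–12:30, 14:00–14:15.
Common window lengths: 30, 45, 105, 15 min; longest is 105.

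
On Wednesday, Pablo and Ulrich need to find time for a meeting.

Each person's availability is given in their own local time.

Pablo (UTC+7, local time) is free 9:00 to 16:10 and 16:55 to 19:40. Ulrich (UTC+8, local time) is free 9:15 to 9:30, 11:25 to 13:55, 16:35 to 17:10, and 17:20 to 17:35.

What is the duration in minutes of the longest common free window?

150 minutes

Pablo → UTC: 02:00–09:10, 09:55–12:40.
Ulrich → UTC: 01:15–01:30, 03:25–05:55, 08:35–09:10, 09:20–09:35.
Pablo ∩ Ulrich: 03:25–05:55, 08:35–09:10.
Common window lengths: 150, 35 min; longest is 150.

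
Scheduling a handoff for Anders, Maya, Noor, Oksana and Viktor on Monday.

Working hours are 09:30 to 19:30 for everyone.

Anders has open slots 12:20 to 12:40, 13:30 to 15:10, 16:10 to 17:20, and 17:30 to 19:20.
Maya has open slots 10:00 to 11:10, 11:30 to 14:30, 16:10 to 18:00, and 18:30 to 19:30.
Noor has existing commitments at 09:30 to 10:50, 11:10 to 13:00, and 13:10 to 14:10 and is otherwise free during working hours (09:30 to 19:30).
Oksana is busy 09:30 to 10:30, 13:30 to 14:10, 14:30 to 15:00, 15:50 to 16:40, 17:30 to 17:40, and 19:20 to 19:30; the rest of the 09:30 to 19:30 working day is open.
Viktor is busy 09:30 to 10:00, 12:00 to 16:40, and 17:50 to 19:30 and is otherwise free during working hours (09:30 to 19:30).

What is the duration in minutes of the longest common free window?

40 minutes

Noor free within 09:30–19:30: 10:50–11:10, 13:00–13:10, 14:10–19:30.
Oksana free within 09:30–19:30: 10:30–13:30, 14:10–14:30, 15:00–15:50, 16:40–17:30, 17:40–19:20.
Viktor free within 09:30–19:30: 10:00–12:00, 16:40–17:50.
Anders ∩ Maya: 12:20–12:40, 13:30–14:30, 16:10–17:20, 17:30–18:00, 18:30–19:20.
Anders ∩ Maya ∩ Noor: 14:10–14:30, 16:10–17:20, 17:30–18:00, 18:30–19:20.
Anders ∩ Maya ∩ Noor ∩ Oksana: 14:10–14:30, 16:40–17:20, 17:40–18:00, 18:30–19:20.
Anders ∩ Maya ∩ Noor ∩ Oksana ∩ Viktor: 16:40–17:20, 17:40–17:50.
Common window lengths: 40, 10 min; longest is 40.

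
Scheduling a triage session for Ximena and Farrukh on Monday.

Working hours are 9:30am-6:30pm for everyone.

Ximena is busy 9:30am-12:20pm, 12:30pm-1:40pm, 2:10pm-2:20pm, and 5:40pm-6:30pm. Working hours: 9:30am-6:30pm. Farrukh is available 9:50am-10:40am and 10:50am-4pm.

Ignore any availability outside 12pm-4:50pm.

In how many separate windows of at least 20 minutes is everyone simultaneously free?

Ximena free within 09:30–18:30: 12:20–12:30, 13:40–14:10, 14:20–17:40.
Ximena ∩ Farrukh: 12:20–12:30, 13:40–14:10, 14:20–16:00.
Restricted to 12:00–16:50: 12:20–12:30, 13:40–14:10, 14:20–16:00.
Windows ≥ 20 min: 13:40–14:10, 14:20–16:00.
That's 2 windows.

2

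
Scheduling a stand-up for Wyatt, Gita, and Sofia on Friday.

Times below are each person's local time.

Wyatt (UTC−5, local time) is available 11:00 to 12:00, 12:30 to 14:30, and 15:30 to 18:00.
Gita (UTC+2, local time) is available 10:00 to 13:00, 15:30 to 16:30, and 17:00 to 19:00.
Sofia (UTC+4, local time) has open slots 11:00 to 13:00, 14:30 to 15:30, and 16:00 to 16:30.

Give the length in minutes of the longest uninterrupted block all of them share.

Wyatt → UTC: 16:00–17:00, 17:30–19:30, 20:30–23:00.
Gita → UTC: 08:00–11:00, 13:30–14:30, 15:00–17:00.
Sofia → UTC: 07:00–09:00, 10:30–11:30, 12:00–12:30.
Wyatt ∩ Gita: 16:00–17:00.
Wyatt ∩ Gita ∩ Sofia: (none).
No common window.

0 minutes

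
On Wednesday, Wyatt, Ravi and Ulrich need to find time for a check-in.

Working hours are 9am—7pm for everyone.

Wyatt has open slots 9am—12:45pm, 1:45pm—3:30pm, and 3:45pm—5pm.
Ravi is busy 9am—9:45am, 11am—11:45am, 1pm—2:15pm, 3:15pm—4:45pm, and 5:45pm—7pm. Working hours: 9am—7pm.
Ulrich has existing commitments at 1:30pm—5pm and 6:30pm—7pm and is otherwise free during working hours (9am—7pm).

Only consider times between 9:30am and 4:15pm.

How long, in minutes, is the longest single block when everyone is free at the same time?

Ravi free within 09:00–19:00: 09:45–11:00, 11:45–13:00, 14:15–15:15, 16:45–17:45.
Ulrich free within 09:00–19:00: 09:00–13:30, 17:00–18:30.
Wyatt ∩ Ravi: 09:45–11:00, 11:45–12:45, 14:15–15:15, 16:45–17:00.
Wyatt ∩ Ravi ∩ Ulrich: 09:45–11:00, 11:45–12:45.
Restricted to 09:30–16:15: 09:45–11:00, 11:45–12:45.
Common window lengths: 75, 60 min; longest is 75.

75 minutes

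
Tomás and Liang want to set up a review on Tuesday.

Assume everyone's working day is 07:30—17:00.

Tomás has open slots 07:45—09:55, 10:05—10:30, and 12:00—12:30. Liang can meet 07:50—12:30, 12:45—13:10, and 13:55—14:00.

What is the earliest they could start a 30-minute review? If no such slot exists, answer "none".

Tomás ∩ Liang: 07:50–09:55, 10:05–10:30, 12:00–12:30.
Windows ≥ 30 min: 07:50–09:55, 12:00–12:30.
Earliest such window starts at 07:50.

07:50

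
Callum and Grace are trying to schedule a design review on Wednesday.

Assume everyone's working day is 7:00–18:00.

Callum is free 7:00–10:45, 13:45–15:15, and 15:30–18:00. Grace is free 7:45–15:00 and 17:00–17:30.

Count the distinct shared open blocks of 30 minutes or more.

Callum ∩ Grace: 07:45–10:45, 13:45–15:00, 17:00–17:30.
Windows ≥ 30 min: 07:45–10:45, 13:45–15:00, 17:00–17:30.
That's 3 windows.

3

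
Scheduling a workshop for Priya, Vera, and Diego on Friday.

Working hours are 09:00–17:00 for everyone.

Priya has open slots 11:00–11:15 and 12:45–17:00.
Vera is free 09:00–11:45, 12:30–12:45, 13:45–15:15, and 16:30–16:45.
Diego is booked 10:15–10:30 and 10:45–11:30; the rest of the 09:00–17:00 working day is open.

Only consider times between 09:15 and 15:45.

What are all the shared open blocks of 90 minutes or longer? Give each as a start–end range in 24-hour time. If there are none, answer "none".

13:45–15:15

Diego free within 09:00–17:00: 09:00–10:15, 10:30–10:45, 11:30–17:00.
Priya ∩ Vera: 11:00–11:15, 13:45–15:15, 16:30–16:45.
Priya ∩ Vera ∩ Diego: 13:45–15:15, 16:30–16:45.
Restricted to 09:15–15:45: 13:45–15:15.
Windows ≥ 90 min: 13:45–15:15.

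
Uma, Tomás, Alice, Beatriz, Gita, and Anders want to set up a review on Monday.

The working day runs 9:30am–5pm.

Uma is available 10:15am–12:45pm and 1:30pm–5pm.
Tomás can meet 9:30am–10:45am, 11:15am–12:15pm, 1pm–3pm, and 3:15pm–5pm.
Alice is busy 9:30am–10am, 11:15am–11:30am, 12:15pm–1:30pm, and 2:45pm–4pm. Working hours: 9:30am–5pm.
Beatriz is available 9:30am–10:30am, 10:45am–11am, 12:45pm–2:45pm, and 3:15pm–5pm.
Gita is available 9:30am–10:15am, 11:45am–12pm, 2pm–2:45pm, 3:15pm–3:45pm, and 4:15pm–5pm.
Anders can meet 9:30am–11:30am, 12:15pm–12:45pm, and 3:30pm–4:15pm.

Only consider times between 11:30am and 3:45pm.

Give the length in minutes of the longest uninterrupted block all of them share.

0 minutes

Alice free within 09:30–17:00: 10:00–11:15, 11:30–12:15, 13:30–14:45, 16:00–17:00.
Uma ∩ Tomás: 10:15–10:45, 11:15–12:15, 13:30–15:00, 15:15–17:00.
Uma ∩ Tomás ∩ Alice: 10:15–10:45, 11:30–12:15, 13:30–14:45, 16:00–17:00.
Uma ∩ Tomás ∩ Alice ∩ Beatriz: 10:15–10:30, 13:30–14:45, 16:00–17:00.
Uma ∩ Tomás ∩ Alice ∩ Beatriz ∩ Gita: 14:00–14:45, 16:15–17:00.
Uma ∩ Tomás ∩ Alice ∩ Beatriz ∩ Gita ∩ Anders: (none).
Restricted to 11:30–15:45: (none).
No common window.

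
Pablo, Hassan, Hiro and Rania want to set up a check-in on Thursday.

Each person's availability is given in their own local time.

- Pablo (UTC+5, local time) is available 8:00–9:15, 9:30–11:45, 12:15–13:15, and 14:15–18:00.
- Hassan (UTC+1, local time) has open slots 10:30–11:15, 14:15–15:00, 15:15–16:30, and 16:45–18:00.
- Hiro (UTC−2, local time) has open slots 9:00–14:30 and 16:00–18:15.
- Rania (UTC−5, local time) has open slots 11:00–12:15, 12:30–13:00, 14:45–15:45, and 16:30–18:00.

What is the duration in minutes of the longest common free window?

Pablo → UTC: 03:00–04:15, 04:30–06:45, 07:15–08:15, 09:15–13:00.
Hassan → UTC: 09:30–10:15, 13:15–14:00, 14:15–15:30, 15:45–17:00.
Hiro → UTC: 11:00–16:30, 18:00–20:15.
Rania → UTC: 16:00–17:15, 17:30–18:00, 19:45–20:45, 21:30–23:00.
Pablo ∩ Hassan: 09:30–10:15.
Pablo ∩ Hassan ∩ Hiro: (none).
Pablo ∩ Hassan ∩ Hiro ∩ Rania: (none).
No common window.

0 minutes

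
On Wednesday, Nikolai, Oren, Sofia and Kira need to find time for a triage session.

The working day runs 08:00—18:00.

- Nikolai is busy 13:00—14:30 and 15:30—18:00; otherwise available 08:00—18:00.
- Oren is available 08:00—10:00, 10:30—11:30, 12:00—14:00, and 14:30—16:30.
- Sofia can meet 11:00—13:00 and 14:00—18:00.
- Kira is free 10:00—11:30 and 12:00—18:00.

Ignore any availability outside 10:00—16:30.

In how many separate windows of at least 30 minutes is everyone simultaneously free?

3

Nikolai free within 08:00–18:00: 08:00–13:00, 14:30–15:30.
Nikolai ∩ Oren: 08:00–10:00, 10:30–11:30, 12:00–13:00, 14:30–15:30.
Nikolai ∩ Oren ∩ Sofia: 11:00–11:30, 12:00–13:00, 14:30–15:30.
Nikolai ∩ Oren ∩ Sofia ∩ Kira: 11:00–11:30, 12:00–13:00, 14:30–15:30.
Restricted to 10:00–16:30: 11:00–11:30, 12:00–13:00, 14:30–15:30.
Windows ≥ 30 min: 11:00–11:30, 12:00–13:00, 14:30–15:30.
That's 3 windows.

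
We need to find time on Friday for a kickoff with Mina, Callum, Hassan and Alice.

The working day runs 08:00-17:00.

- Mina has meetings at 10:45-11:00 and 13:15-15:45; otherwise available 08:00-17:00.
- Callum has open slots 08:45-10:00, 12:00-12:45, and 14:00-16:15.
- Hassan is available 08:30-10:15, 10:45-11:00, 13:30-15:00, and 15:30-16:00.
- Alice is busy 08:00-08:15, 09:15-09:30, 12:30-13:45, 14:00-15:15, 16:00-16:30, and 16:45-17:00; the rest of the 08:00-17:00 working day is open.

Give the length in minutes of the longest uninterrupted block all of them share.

30 minutes

Mina free within 08:00–17:00: 08:00–10:45, 11:00–13:15, 15:45–17:00.
Alice free within 08:00–17:00: 08:15–09:15, 09:30–12:30, 13:45–14:00, 15:15–16:00, 16:30–16:45.
Mina ∩ Callum: 08:45–10:00, 12:00–12:45, 15:45–16:15.
Mina ∩ Callum ∩ Hassan: 08:45–10:00, 15:45–16:00.
Mina ∩ Callum ∩ Hassan ∩ Alice: 08:45–09:15, 09:30–10:00, 15:45–16:00.
Common window lengths: 30, 30, 15 min; longest is 30.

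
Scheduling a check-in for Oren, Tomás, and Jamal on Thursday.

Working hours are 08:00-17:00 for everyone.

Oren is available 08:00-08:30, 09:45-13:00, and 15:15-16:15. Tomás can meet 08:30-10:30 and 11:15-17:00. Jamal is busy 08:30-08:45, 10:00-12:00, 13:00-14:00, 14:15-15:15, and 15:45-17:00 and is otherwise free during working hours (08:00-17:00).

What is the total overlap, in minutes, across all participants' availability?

Jamal free within 08:00–17:00: 08:00–08:30, 08:45–10:00, 12:00–13:00, 14:00–14:15, 15:15–15:45.
Oren ∩ Tomás: 09:45–10:30, 11:15–13:00, 15:15–16:15.
Oren ∩ Tomás ∩ Jamal: 09:45–10:00, 12:00–13:00, 15:15–15:45.
Total common minutes: 15 + 60 + 30 = 105.

105 minutes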